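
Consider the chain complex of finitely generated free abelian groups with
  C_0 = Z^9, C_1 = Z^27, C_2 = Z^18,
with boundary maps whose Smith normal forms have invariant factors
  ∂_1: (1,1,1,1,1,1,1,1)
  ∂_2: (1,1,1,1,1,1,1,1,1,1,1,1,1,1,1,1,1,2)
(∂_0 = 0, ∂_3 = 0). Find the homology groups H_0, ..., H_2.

H_0 ≅ Z,  H_1 ≅ Z ⊕ Z/2,  H_2 = 0.

H_0: b_0 = 9 − 0 − 8 = 1; torsion from ∂_1 factors > 1: none. So H_0 ≅ Z.
H_1: b_1 = 27 − 8 − 18 = 1; torsion from ∂_2 factors > 1: [2]. So H_1 ≅ Z ⊕ Z/2.
H_2: b_2 = 18 − 18 − 0 = 0; torsion from ∂_3 factors > 1: none. So H_2 ≅ 0.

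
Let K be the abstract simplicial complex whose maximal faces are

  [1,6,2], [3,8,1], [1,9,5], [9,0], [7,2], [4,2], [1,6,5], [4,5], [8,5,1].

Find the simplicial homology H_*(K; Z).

Order the vertices as 0 < 1 < 2 < 3 < 4 < 5 < 6 < 7 < 8 < 9. Listing each simplex with vertices in this order, K has dimension 2 with simplices:

  0-simplices (10): [0], [1], [2], [3], [4], [5], [6], [7], [8], [9]
  1-simplices (15): [0,9], [1,2], [1,3], [1,5], [1,6], [1,8], [1,9], [2,4], [2,6], [2,7], [3,8], [4,5], [5,6], [5,8], [5,9]
  2-simplices (5): [1,2,6], [1,3,8], [1,5,6], [1,5,8], [1,5,9]

giving chain groups C_0 ≅ Z^10, C_1 ≅ Z^15, C_2 ≅ Z^5.

The boundary map ∂_1: C_1 → C_0 sends each edge [p,q] (with p < q) to q − p.
The 10×15 boundary matrix has rank 9 and Smith normal form diag(1,1,1,1,1,1,1,1,1).

Boundary ∂_2: C_2 → C_1 sends each 2-simplex [p,q,r] to [q,r] − [p,r] + [p,q]. For instance
  ∂[1,2,6] = [2,6] − [1,6] + [1,2],
  ∂[1,5,8] = [5,8] − [1,8] + [1,5].
This gives a 15×5 integer matrix of rank 5; reducing to Smith normal form yields diagonal entries (1,1,1,1,1).

From H_k ≅ ker(∂_k) / im(∂_{k+1}) we obtain:

  H_0: rank C_0 − rank ∂_1 = 10 − 9 = 1, and the invariant factors of ∂_1 are all 1, so H_0 = Z.
  H_1: rank ker ∂_1 − rank ∂_2 = (15 − 9) − 5 = 1, and the invariant factors of ∂_2 are all 1, so H_1 = Z.
  H_2: rank ker ∂_2 − rank ∂_3 = (5 − 5) − 0 = 0, and there is no ∂_3, so H_2 = 0.

H_0 = Z,  H_1 = Z,  H_2 = 0.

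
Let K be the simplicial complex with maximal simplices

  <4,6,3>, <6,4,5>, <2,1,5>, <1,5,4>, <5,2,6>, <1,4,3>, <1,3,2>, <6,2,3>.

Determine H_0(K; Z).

H_0 = Z.

Fix the vertex order 1 < 2 < 3 < 4 < 5 < 6 and write every simplex with vertices in increasing order. Then dim K = 2 and the simplices of K are:

  0-simplices (6): [1], [2], [3], [4], [5], [6]
  1-simplices (12): [1,2], [1,3], [1,4], [1,5], [2,3], [2,5], [2,6], [3,4], [3,6], [4,5], [4,6], [5,6]
  2-simplices (8): [1,2,3], [1,2,5], [1,3,4], [1,4,5], [2,3,6], [2,5,6], [3,4,6], [4,5,6]

Hence C_0 ≅ Z^6, C_1 ≅ Z^12, C_2 ≅ Z^8.

Boundary ∂_1: C_1 → C_0 is given by ∂[p,q] = [q] − [p].
The 6×12 boundary matrix has rank 5 and Smith normal form diag(1,1,1,1,1).

∂_2: C_2 → C_1 maps a triangle to the signed sum of its edges. For instance
  ∂[2,3,6] = [3,6] − [2,6] + [2,3],
  ∂[1,4,5] = [4,5] − [1,5] + [1,4].
This gives a 12×8 integer matrix of rank 7; reducing to Smith normal form yields diagonal entries (1,1,1,1,1,1,1).

From H_k ≅ ker(∂_k) / im(∂_{k+1}) we obtain:

  H_0: rank C_0 − rank ∂_1 = 6 − 5 = 1, and the invariant factors of ∂_1 are all 1, so H_0 = Z.

(K is a triangulation of the 2-sphere S^2.)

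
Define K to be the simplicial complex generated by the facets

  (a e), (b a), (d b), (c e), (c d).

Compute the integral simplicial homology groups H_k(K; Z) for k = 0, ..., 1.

H_0 ≅ Z,  H_1 ≅ Z.

Order the vertices as a < b < c < d < e. Listing each simplex with vertices in this order, K has dimension 1 with simplices:

  0-simplices (5): a, b, c, d, e
  1-simplices (5): ab, ae, bd, cd, ce

giving chain groups C_0 ≅ Z^5, C_1 ≅ Z^5.

∂_1: C_1 → C_0 sends each edge [p,q] (with p < q) to q − p.
The 5×5 boundary matrix has rank 4 and Smith normal form diag(1,1,1,1).

Now H_k = ker ∂_k / im ∂_{k+1}, so:

  H_0: rank C_0 − rank ∂_1 = 5 − 4 = 1, and the invariant factors of ∂_1 are all 1, so H_0 ≅ Z.
  H_1: rank ker ∂_1 − rank ∂_2 = (5 − 4) − 0 = 1, and there is no ∂_2, so H_1 ≅ Z.

As a check, the Euler characteristic is 5 − 5 = 0, which agrees with 1 − 1 = 0.
(K is a triangulation of the circle S^1.)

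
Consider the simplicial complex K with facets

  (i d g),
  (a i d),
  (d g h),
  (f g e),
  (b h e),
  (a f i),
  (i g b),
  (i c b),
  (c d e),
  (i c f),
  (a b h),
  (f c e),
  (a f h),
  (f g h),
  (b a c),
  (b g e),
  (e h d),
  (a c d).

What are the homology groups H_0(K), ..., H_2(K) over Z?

Fix the vertex order a < b < c < d < e < f < g < h < i and write every simplex with vertices in increasing order. Then dim K = 2 and the simplices of K are:

  0-simplices (9): a, b, c, d, e, f, g, h, i
  1-simplices (27): ab, ac, ad, af, ah, ai, bc, be, bg, bh, bi, cd, ce, cf, ci, de, dg, dh, di, ef, eg, eh, fg, fh, fi, gh, gi
  2-simplices (18): abc, abh, acd, adi, afh, afi, bci, beg, beh, bgi, cde, cef, cfi, deh, dgh, dgi, efg, fgh

so the chain groups are C_0 ≅ Z^9, C_1 ≅ Z^27, C_2 ≅ Z^18.

Boundary ∂_1: C_1 → C_0 is given by ∂[p,q] = [q] − [p]. For instance
  ∂dh = h − d.
As a 9×27 matrix over Z this has rank 8, with invariant factors (1,1,1,1,1,1,1,1).

Boundary ∂_2: C_2 → C_1 acts by ∂[p,q,r] = [q,r] − [p,r] + [p,q]. For instance
  ∂efg = fg − eg + ef,
  ∂cef = ef − cf + ce.
This gives a 27×18 integer matrix of rank 18; reducing to Smith normal form yields diagonal entries (1,1,1,1,1,1,1,1,1,1,1,1,1,1,1,1,1,2).

Reading off H_k = ker ∂_k / im ∂_{k+1}:

  H_0: rank C_0 − rank ∂_1 = 9 − 8 = 1, and the invariant factors of ∂_1 are all 1, so H_0 ≅ Z.
  H_1: rank ker ∂_1 − rank ∂_2 = (27 − 8) − 18 = 1, and ∂_2 has invariant factor 2 > 1, so H_1 ≅ Z ⊕ Z_2.
  H_2: rank ker ∂_2 − rank ∂_3 = (18 − 18) − 0 = 0, and there is no ∂_3, so H_2 ≅ 0.

H_0 ≅ Z,  H_1 ≅ Z ⊕ Z_2,  H_2 = 0.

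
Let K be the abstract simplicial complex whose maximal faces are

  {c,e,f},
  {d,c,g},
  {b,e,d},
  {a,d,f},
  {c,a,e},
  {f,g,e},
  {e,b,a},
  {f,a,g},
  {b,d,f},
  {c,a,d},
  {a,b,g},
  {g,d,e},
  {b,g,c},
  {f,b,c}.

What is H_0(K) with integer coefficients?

H_0 ≅ Z.

Order the vertices as a < b < c < d < e < f < g. Listing each simplex with vertices in this order, K has dimension 2 with simplices:

  0-simplices (7): a, b, c, d, e, f, g
  1-simplices (21): ab, ac, ad, ae, af, ag, bc, bd, be, bf, bg, cd, ce, cf, cg, de, df, dg, ef, eg, fg
  2-simplices (14): abe, abg, acd, ace, adf, afg, bcf, bcg, bde, bdf, cdg, cef, deg, efg

Hence C_0 ≅ Z^7, C_1 ≅ Z^21, C_2 ≅ Z^14.

The boundary map ∂_1: C_1 → C_0 maps an edge to its endpoints' difference, ∂[p,q] = q − p. For instance
  ∂ef = f − e.
The resulting 7×21 matrix has rank 6, and its Smith normal form has invariant factors (1,1,1,1,1,1).

The boundary map ∂_2: C_2 → C_1 maps a triangle to the signed sum of its edges. For instance
  ∂bdf = df − bf + bd,
  ∂bcg = cg − bg + bc.
This gives a 21×14 integer matrix of rank 13; reducing to Smith normal form yields diagonal entries (1,1,1,1,1,1,1,1,1,1,1,1,1).

Computing H_k = (kernel of ∂_k) / (image of ∂_{k+1}):

  H_0: rank C_0 − rank ∂_1 = 7 − 6 = 1, and the invariant factors of ∂_1 are all 1, so H_0 = Z.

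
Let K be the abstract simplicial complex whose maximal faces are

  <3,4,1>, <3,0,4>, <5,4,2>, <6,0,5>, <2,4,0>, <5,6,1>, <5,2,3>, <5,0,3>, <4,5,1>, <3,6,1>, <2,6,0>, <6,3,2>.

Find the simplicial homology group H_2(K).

H_2 = 0.

We work with the vertex ordering 0 < 1 < 2 < 3 < 4 < 5 < 6. The simplices of K, each written with vertices in increasing order, are:

  0-simplices (7): [0], [1], [2], [3], [4], [5], [6]
  1-simplices (18): [0,2], [0,3], [0,4], [0,5], [0,6], [1,3], [1,4], [1,5], [1,6], [2,3], [2,4], [2,5], [2,6], [3,4], [3,5], [3,6], [4,5], [5,6]
  2-simplices (12): [0,2,4], [0,2,6], [0,3,4], [0,3,5], [0,5,6], [1,3,4], [1,3,6], [1,4,5], [1,5,6], [2,3,5], [2,3,6], [2,4,5]

giving chain groups C_0 ≅ Z^7, C_1 ≅ Z^18, C_2 ≅ Z^12.

Boundary ∂_1: C_1 → C_0 maps an edge to its endpoints' difference, ∂[p,q] = q − p. For instance
  ∂[1,5] = [5] − [1].
The 7×18 boundary matrix has rank 6 and Smith normal form diag(1,1,1,1,1,1).

∂_2: C_2 → C_1 acts by ∂[p,q,r] = [q,r] − [p,r] + [p,q]. For instance
  ∂[1,3,4] = [3,4] − [1,4] + [1,3],
  ∂[1,3,6] = [3,6] − [1,6] + [1,3].
As a 18×12 matrix over Z this has rank 12, with invariant factors (1,1,1,1,1,1,1,1,1,1,1,2).

Now H_k = ker ∂_k / im ∂_{k+1}, so:

  H_2: rank ker ∂_2 − rank ∂_3 = (12 − 12) − 0 = 0, and there is no ∂_3, so H_2 ≅ 0.

(K is a triangulation of the real projective plane RP^2.)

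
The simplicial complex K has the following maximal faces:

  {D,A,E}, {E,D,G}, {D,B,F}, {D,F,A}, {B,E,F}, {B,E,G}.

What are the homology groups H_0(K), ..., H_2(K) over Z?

Take the total order A < B < D < E < F < G on the vertex set. Then K (dimension 2) consists of the simplices:

  0-simplices (6): A, B, D, E, F, G
  1-simplices (12): AD, AE, AF, BD, BE, BF, BG, DE, DF, DG, EF, EG
  2-simplices (6): ADE, ADF, BDF, BEF, BEG, DEG

giving chain groups C_0 ≅ Z^6, C_1 ≅ Z^12, C_2 ≅ Z^6.

Boundary ∂_1: C_1 → C_0 maps an edge to its endpoints' difference, ∂[p,q] = q − p. For instance
  ∂AF = F − A.
As a 6×12 matrix over Z this has rank 5, with invariant factors (1,1,1,1,1).

∂_2: C_2 → C_1 sends each 2-simplex [p,q,r] to [q,r] − [p,r] + [p,q]. For instance
  ∂ADF = DF − AF + AD,
  ∂ADE = DE − AE + AD.
The 12×6 boundary matrix has rank 6 and Smith normal form diag(1,1,1,1,1,1).

From H_k ≅ ker(∂_k) / im(∂_{k+1}) we obtain:

  H_0: rank C_0 − rank ∂_1 = 6 − 5 = 1, and the invariant factors of ∂_1 are all 1, so H_0 = Z.
  H_1: rank ker ∂_1 − rank ∂_2 = (12 − 5) − 6 = 1, and the invariant factors of ∂_2 are all 1, so H_1 = Z.
  H_2: rank ker ∂_2 − rank ∂_3 = (6 − 6) − 0 = 0, and there is no ∂_3, so H_2 = 0.

H_0 ≅ Z,  H_1 ≅ Z,  H_2 = 0.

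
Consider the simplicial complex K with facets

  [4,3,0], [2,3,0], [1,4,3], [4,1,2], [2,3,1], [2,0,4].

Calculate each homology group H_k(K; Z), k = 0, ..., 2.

We work with the vertex ordering 0 < 1 < 2 < 3 < 4. The simplices of K, each written with vertices in increasing order, are:

  0-simplices (5): [0], [1], [2], [3], [4]
  1-simplices (9): [0,2], [0,3], [0,4], [1,2], [1,3], [1,4], [2,3], [2,4], [3,4]
  2-simplices (6): [0,2,3], [0,2,4], [0,3,4], [1,2,3], [1,2,4], [1,3,4]

giving chain groups C_0 ≅ Z^5, C_1 ≅ Z^9, C_2 ≅ Z^6.

∂_1: C_1 → C_0 maps an edge to its endpoints' difference, ∂[p,q] = q − p. For instance
  ∂[1,3] = [3] − [1].
This gives a 5×9 integer matrix of rank 4; reducing to Smith normal form yields diagonal entries (1,1,1,1).

The boundary map ∂_2: C_2 → C_1 acts by ∂[p,q,r] = [q,r] − [p,r] + [p,q]. For instance
  ∂[0,3,4] = [3,4] − [0,4] + [0,3],
  ∂[0,2,3] = [2,3] − [0,3] + [0,2].
The 9×6 boundary matrix has rank 5 and Smith normal form diag(1,1,1,1,1).

Reading off H_k = ker ∂_k / im ∂_{k+1}:

  H_0: rank C_0 − rank ∂_1 = 5 − 4 = 1, and the invariant factors of ∂_1 are all 1, so H_0 = Z.
  H_1: rank ker ∂_1 − rank ∂_2 = (9 − 4) − 5 = 0, and the invariant factors of ∂_2 are all 1, so H_1 = 0.
  H_2: rank ker ∂_2 − rank ∂_3 = (6 − 5) − 0 = 1, and there is no ∂_3, so H_2 = Z.

H_0 ≅ Z,  H_1 = 0,  H_2 ≅ Z.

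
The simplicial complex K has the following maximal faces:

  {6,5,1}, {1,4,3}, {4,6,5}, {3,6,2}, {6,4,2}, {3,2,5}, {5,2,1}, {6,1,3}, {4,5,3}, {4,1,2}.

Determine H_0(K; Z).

H_0 ≅ Z.

Fix the vertex order 1 < 2 < 3 < 4 < 5 < 6 and write every simplex with vertices in increasing order. Then dim K = 2 and the simplices of K are:

  0-simplices (6): [1], [2], [3], [4], [5], [6]
  1-simplices (15): [1,2], [1,3], [1,4], [1,5], [1,6], [2,3], [2,4], [2,5], [2,6], [3,4], [3,5], [3,6], [4,5], [4,6], [5,6]
  2-simplices (10): [1,2,4], [1,2,5], [1,3,4], [1,3,6], [1,5,6], [2,3,5], [2,3,6], [2,4,6], [3,4,5], [4,5,6]

so the chain groups are C_0 ≅ Z^6, C_1 ≅ Z^15, C_2 ≅ Z^10.

Boundary ∂_1: C_1 → C_0 sends each edge [p,q] (with p < q) to q − p. For instance
  ∂[3,5] = [5] − [3].
The 6×15 boundary matrix has rank 5 and Smith normal form diag(1,1,1,1,1).

The boundary map ∂_2: C_2 → C_1 acts by ∂[p,q,r] = [q,r] − [p,r] + [p,q]. For instance
  ∂[4,5,6] = [5,6] − [4,6] + [4,5],
  ∂[2,4,6] = [4,6] − [2,6] + [2,4].
As a 15×10 matrix over Z this has rank 10, with invariant factors (1,1,1,1,1,1,1,1,1,2).

From H_k ≅ ker(∂_k) / im(∂_{k+1}) we obtain:

  H_0: rank C_0 − rank ∂_1 = 6 − 5 = 1, and the invariant factors of ∂_1 are all 1, so H_0 ≅ Z.

(K is a triangulation of the real projective plane RP^2.)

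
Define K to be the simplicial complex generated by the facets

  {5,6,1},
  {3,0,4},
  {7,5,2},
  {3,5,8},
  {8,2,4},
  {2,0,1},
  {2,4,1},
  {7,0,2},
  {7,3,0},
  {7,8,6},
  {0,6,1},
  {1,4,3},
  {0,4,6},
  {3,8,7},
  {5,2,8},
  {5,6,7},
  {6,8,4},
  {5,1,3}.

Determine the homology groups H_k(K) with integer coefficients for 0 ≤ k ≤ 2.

We work with the vertex ordering 0 < 1 < 2 < 3 < 4 < 5 < 6 < 7 < 8. The simplices of K, each written with vertices in increasing order, are:

  0-simplices (9): [0], [1], [2], [3], [4], [5], [6], [7], [8]
  1-simplices (27): (27 of them)
  2-simplices (18): [0,1,2], [0,1,6], [0,2,7], [0,3,4], [0,3,7], [0,4,6], [1,2,4], [1,3,4], [1,3,5], [1,5,6], [2,4,8], [2,5,7], [2,5,8], [3,5,8], [3,7,8], [4,6,8], [5,6,7], [6,7,8]

giving chain groups C_0 ≅ Z^9, C_1 ≅ Z^27, C_2 ≅ Z^18.

∂_1: C_1 → C_0 is given by ∂[p,q] = [q] − [p]. For instance
  ∂[6,7] = [7] − [6].
The 9×27 boundary matrix has rank 8 and Smith normal form diag(1,1,1,1,1,1,1,1).

The boundary map ∂_2: C_2 → C_1 acts by ∂[p,q,r] = [q,r] − [p,r] + [p,q]. For instance
  ∂[1,5,6] = [5,6] − [1,6] + [1,5],
  ∂[0,3,4] = [3,4] − [0,4] + [0,3].
As a 27×18 matrix over Z this has rank 18, with invariant factors (1,1,1,1,1,1,1,1,1,1,1,1,1,1,1,1,1,2).

Reading off H_k = ker ∂_k / im ∂_{k+1}:

  H_0: rank C_0 − rank ∂_1 = 9 − 8 = 1, and the invariant factors of ∂_1 are all 1, so H_0 = Z.
  H_1: rank ker ∂_1 − rank ∂_2 = (27 − 8) − 18 = 1, and ∂_2 has invariant factor 2 > 1, so H_1 = Z ⊕ Z/2Z.
  H_2: rank ker ∂_2 − rank ∂_3 = (18 − 18) − 0 = 0, and there is no ∂_3, so H_2 = 0.

H_0 ≅ Z,  H_1 ≅ Z ⊕ Z/2Z,  H_2 = 0.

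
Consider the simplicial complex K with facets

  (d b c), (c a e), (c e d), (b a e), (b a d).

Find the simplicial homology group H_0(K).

H_0 = Z.

Take the total order a < b < c < d < e on the vertex set. Then K (dimension 2) consists of the simplices:

  0-simplices (5): a, b, c, d, e
  1-simplices (10): ab, ac, ad, ae, bc, bd, be, cd, ce, de
  2-simplices (5): abd, abe, ace, bcd, cde

giving chain groups C_0 ≅ Z^5, C_1 ≅ Z^10, C_2 ≅ Z^5.

The boundary map ∂_1: C_1 → C_0 sends each edge [p,q] (with p < q) to q − p.
The 5×10 boundary matrix has rank 4 and Smith normal form diag(1,1,1,1).

The boundary map ∂_2: C_2 → C_1 sends each 2-simplex [p,q,r] to [q,r] − [p,r] + [p,q]. For instance
  ∂cde = de − ce + cd,
  ∂abe = be − ae + ab.
This gives a 10×5 integer matrix of rank 5; reducing to Smith normal form yields diagonal entries (1,1,1,1,1).

Reading off H_k = ker ∂_k / im ∂_{k+1}:

  H_0: rank C_0 − rank ∂_1 = 5 − 4 = 1, and the invariant factors of ∂_1 are all 1, so H_0 = Z.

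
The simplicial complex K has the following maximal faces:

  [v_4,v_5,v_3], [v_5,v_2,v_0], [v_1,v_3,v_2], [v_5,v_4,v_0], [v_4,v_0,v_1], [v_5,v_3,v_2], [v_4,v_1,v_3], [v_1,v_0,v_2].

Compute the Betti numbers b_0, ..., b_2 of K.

b_0 = 1, b_1 = 0, b_2 = 1.

We work with the vertex ordering v_0 < v_1 < v_2 < v_3 < v_4 < v_5. The simplices of K, each written with vertices in increasing order, are:

  0-simplices (6): [v_0], [v_1], [v_2], [v_3], [v_4], [v_5]
  1-simplices (12): [v_0,v_1], [v_0,v_2], [v_0,v_4], [v_0,v_5], [v_1,v_2], [v_1,v_3], [v_1,v_4], [v_2,v_3], [v_2,v_5], [v_3,v_4], [v_3,v_5], [v_4,v_5]
  2-simplices (8): [v_0,v_1,v_2], [v_0,v_1,v_4], [v_0,v_2,v_5], [v_0,v_4,v_5], [v_1,v_2,v_3], [v_1,v_3,v_4], [v_2,v_3,v_5], [v_3,v_4,v_5]

Hence C_0 ≅ Z^6, C_1 ≅ Z^12, C_2 ≅ Z^8.

Boundary ∂_1: C_1 → C_0 maps an edge to its endpoints' difference, ∂[p,q] = q − p. For instance
  ∂[v_0,v_2] = [v_2] − [v_0].
This gives a 6×12 integer matrix of rank 5; reducing to Smith normal form yields diagonal entries (1,1,1,1,1).

Boundary ∂_2: C_2 → C_1 sends each 2-simplex [p,q,r] to [q,r] − [p,r] + [p,q]. For instance
  ∂[v_0,v_1,v_4] = [v_1,v_4] − [v_0,v_4] + [v_0,v_1],
  ∂[v_3,v_4,v_5] = [v_4,v_5] − [v_3,v_5] + [v_3,v_4].
The resulting 12×8 matrix has rank 7, and its Smith normal form has invariant factors (1,1,1,1,1,1,1).

Reading off H_k = ker ∂_k / im ∂_{k+1}:

  H_0: rank C_0 − rank ∂_1 = 6 − 5 = 1, and the invariant factors of ∂_1 are all 1, so H_0 ≅ Z.
  H_1: rank ker ∂_1 − rank ∂_2 = (12 − 5) − 7 = 0, and the invariant factors of ∂_2 are all 1, so H_1 ≅ 0.
  H_2: rank ker ∂_2 − rank ∂_3 = (8 − 7) − 0 = 1, and there is no ∂_3, so H_2 ≅ Z.

As a check, the Euler characteristic is 6 − 12 + 8 = 2, which agrees with 1 − 0 + 1 = 2.
(K is a triangulation of the 2-sphere S^2.)

Hence the Betti numbers are b_0 = 1, b_1 = 0, b_2 = 1.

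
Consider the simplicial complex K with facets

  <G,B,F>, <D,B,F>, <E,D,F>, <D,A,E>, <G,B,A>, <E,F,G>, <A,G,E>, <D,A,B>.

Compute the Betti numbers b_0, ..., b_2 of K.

Fix the vertex order A < B < D < E < F < G and write every simplex with vertices in increasing order. Then dim K = 2 and the simplices of K are:

  0-simplices (6): A, B, D, E, F, G
  1-simplices (12): AB, AD, AE, AG, BD, BF, BG, DE, DF, EF, EG, FG
  2-simplices (8): ABD, ABG, ADE, AEG, BDF, BFG, DEF, EFG

giving chain groups C_0 ≅ Z^6, C_1 ≅ Z^12, C_2 ≅ Z^8.

Boundary ∂_1: C_1 → C_0 is given by ∂[p,q] = [q] − [p]. For instance
  ∂DF = F − D.
As a 6×12 matrix over Z this has rank 5, with invariant factors (1,1,1,1,1).

The boundary map ∂_2: C_2 → C_1 acts by ∂[p,q,r] = [q,r] − [p,r] + [p,q]. For instance
  ∂BDF = DF − BF + BD,
  ∂ABG = BG − AG + AB.
As a 12×8 matrix over Z this has rank 7, with invariant factors (1,1,1,1,1,1,1).

Now H_k = ker ∂_k / im ∂_{k+1}, so:

  H_0: rank C_0 − rank ∂_1 = 6 − 5 = 1, and the invariant factors of ∂_1 are all 1, so H_0 ≅ Z.
  H_1: rank ker ∂_1 − rank ∂_2 = (12 − 5) − 7 = 0, and the invariant factors of ∂_2 are all 1, so H_1 ≅ 0.
  H_2: rank ker ∂_2 − rank ∂_3 = (8 − 7) − 0 = 1, and there is no ∂_3, so H_2 ≅ Z.

As a check, the Euler characteristic is 6 − 12 + 8 = 2, which agrees with 1 − 0 + 1 = 2.

Hence the Betti numbers are b_0 = 1, b_1 = 0, b_2 = 1.

b_0 = 1, b_1 = 0, b_2 = 1.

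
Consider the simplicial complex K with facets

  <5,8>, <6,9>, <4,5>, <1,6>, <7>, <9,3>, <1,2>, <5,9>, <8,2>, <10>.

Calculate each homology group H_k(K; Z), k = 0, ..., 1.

Order the vertices as 1 < 2 < 3 < 4 < 5 < 6 < 7 < 8 < 9 < 10. Listing each simplex with vertices in this order, K has dimension 1 with simplices:

  0-simplices (10): [1], [2], [3], [4], [5], [6], [7], [8], [9], [10]
  1-simplices (8): [1,2], [1,6], [2,8], [3,9], [4,5], [5,8], [5,9], [6,9]

so the chain groups are C_0 ≅ Z^10, C_1 ≅ Z^8.

Boundary ∂_1: C_1 → C_0 sends each edge [p,q] (with p < q) to q − p. For instance
  ∂[5,9] = [9] − [5].
This gives a 10×8 integer matrix of rank 7; reducing to Smith normal form yields diagonal entries (1,1,1,1,1,1,1).

Reading off H_k = ker ∂_k / im ∂_{k+1}:

  H_0: rank C_0 − rank ∂_1 = 10 − 7 = 3, and the invariant factors of ∂_1 are all 1, so H_0 = Z^3.
  H_1: rank ker ∂_1 − rank ∂_2 = (8 − 7) − 0 = 1, and there is no ∂_2, so H_1 = Z.

H_0 ≅ Z^3,  H_1 ≅ Z.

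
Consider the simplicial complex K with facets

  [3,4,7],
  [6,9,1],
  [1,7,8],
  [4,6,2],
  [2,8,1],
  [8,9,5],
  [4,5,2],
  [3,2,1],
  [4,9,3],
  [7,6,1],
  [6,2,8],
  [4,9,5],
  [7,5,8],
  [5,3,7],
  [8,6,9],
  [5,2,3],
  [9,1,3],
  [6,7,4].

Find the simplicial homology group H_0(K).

Order the vertices as 1 < 2 < 3 < 4 < 5 < 6 < 7 < 8 < 9. Listing each simplex with vertices in this order, K has dimension 2 with simplices:

  0-simplices (9): [1], [2], [3], [4], [5], [6], [7], [8], [9]
  1-simplices (27): (27 of them)
  2-simplices (18): [1,2,3], [1,2,8], [1,3,9], [1,6,7], [1,6,9], [1,7,8], [2,3,5], [2,4,5], [2,4,6], [2,6,8], [3,4,7], [3,4,9], [3,5,7], [4,5,9], [4,6,7], [5,7,8], [5,8,9], [6,8,9]

so the chain groups are C_0 ≅ Z^9, C_1 ≅ Z^27, C_2 ≅ Z^18.

Boundary ∂_1: C_1 → C_0 is given by ∂[p,q] = [q] − [p].
The 9×27 boundary matrix has rank 8 and Smith normal form diag(1,1,1,1,1,1,1,1).

Boundary ∂_2: C_2 → C_1 maps a triangle to the signed sum of its edges. For instance
  ∂[4,5,9] = [5,9] − [4,9] + [4,5],
  ∂[2,6,8] = [6,8] − [2,8] + [2,6].
As a 27×18 matrix over Z this has rank 18, with invariant factors (1,1,1,1,1,1,1,1,1,1,1,1,1,1,1,1,1,2).

Computing H_k = (kernel of ∂_k) / (image of ∂_{k+1}):

  H_0: rank C_0 − rank ∂_1 = 9 − 8 = 1, and the invariant factors of ∂_1 are all 1, so H_0 ≅ Z.

H_0 = Z.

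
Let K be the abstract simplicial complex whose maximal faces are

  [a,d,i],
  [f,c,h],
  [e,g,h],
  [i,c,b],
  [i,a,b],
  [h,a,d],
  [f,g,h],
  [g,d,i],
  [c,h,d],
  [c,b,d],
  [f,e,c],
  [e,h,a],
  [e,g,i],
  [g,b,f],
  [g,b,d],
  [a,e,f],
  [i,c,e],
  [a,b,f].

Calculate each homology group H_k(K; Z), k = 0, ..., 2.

H_0 = Z,  H_1 = Z ⊕ Z/2,  H_2 = 0.

K has 9 vertices, 27 edges, 18 triangles.
rank ∂_0 = 0, rank ∂_1 = 8 ⇒ b_0 = 9 − 0 − 8 = 1; all invariant factors of ∂_1 are 1 so no torsion. So H_0 = Z.
rank ∂_1 = 8, rank ∂_2 = 18 ⇒ b_1 = 27 − 8 − 18 = 1; ∂_2 has invariant factor(s) [2] giving torsion. So H_1 = Z ⊕ Z/2.
rank ∂_2 = 18, rank ∂_3 = 0 ⇒ b_2 = 18 − 18 − 0 = 0. So H_2 = 0.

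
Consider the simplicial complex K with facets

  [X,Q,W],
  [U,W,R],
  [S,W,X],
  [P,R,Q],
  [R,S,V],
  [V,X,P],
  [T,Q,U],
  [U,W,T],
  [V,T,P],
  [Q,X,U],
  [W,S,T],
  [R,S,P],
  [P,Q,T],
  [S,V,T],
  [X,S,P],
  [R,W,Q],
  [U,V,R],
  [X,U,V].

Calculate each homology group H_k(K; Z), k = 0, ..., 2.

H_0 ≅ Z,  H_1 ≅ Z ⊕ Z/2Z,  H_2 = 0.

Fix the vertex order P < Q < R < S < T < U < V < W < X and write every simplex with vertices in increasing order. Then dim K = 2 and the simplices of K are:

  0-simplices (9): P, Q, R, S, T, U, V, W, X
  1-simplices (27): PQ, PR, PS, PT, PV, PX, QR, QT, QU, QW, QX, RS, RU, RV, RW, ST, SV, SW, SX, TU, TV, TW, UV, UW, UX, VX, WX
  2-simplices (18): PQR, PQT, PRS, PSX, PTV, PVX, QRW, QTU, QUX, QWX, RSV, RUV, RUW, STV, STW, SWX, TUW, UVX

giving chain groups C_0 ≅ Z^9, C_1 ≅ Z^27, C_2 ≅ Z^18.

The boundary map ∂_1: C_1 → C_0 sends each edge [p,q] (with p < q) to q − p.
The 9×27 boundary matrix has rank 8 and Smith normal form diag(1,1,1,1,1,1,1,1).

The boundary map ∂_2: C_2 → C_1 maps a triangle to the signed sum of its edges. For instance
  ∂PTV = TV − PV + PT,
  ∂TUW = UW − TW + TU.
As a 27×18 matrix over Z this has rank 18, with invariant factors (1,1,1,1,1,1,1,1,1,1,1,1,1,1,1,1,1,2).

Reading off H_k = ker ∂_k / im ∂_{k+1}:

  H_0: rank C_0 − rank ∂_1 = 9 − 8 = 1, and the invariant factors of ∂_1 are all 1, so H_0 = Z.
  H_1: rank ker ∂_1 − rank ∂_2 = (27 − 8) − 18 = 1, and ∂_2 has invariant factor 2 > 1, so H_1 = Z ⊕ Z/2Z.
  H_2: rank ker ∂_2 − rank ∂_3 = (18 − 18) − 0 = 0, and there is no ∂_3, so H_2 = 0.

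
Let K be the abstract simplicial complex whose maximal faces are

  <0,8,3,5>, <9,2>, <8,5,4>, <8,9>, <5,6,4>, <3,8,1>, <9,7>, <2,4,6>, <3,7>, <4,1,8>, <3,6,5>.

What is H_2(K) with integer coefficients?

H_2 ≅ 0.

Fix the vertex order 0 < 1 < 2 < 3 < 4 < 5 < 6 < 7 < 8 < 9 and write every simplex with vertices in increasing order. Then dim K = 3 and the simplices of K are:

  0-simplices (10): [0], [1], [2], [3], [4], [5], [6], [7], [8], [9]
  1-simplices (20): [0,3], [0,5], [0,8], [1,3], [1,4], [1,8], [2,4], [2,6], [2,9], [3,5], [3,6], [3,7], [3,8], [4,5], [4,6], [4,8], [5,6], [5,8], [7,9], [8,9]
  2-simplices (10): [0,3,5], [0,3,8], [0,5,8], [1,3,8], [1,4,8], [2,4,6], [3,5,6], [3,5,8], [4,5,6], [4,5,8]
  3-simplices (1): [0,3,5,8]

so the chain groups are C_0 ≅ Z^10, C_1 ≅ Z^20, C_2 ≅ Z^10, C_3 ≅ Z^1.

The boundary map ∂_1: C_1 → C_0 maps an edge to its endpoints' difference, ∂[p,q] = q − p.
The resulting 10×20 matrix has rank 9, and its Smith normal form has invariant factors (1,1,1,1,1,1,1,1,1).

Boundary ∂_2: C_2 → C_1 acts by ∂[p,q,r] = [q,r] − [p,r] + [p,q]. For instance
  ∂[0,3,8] = [3,8] − [0,8] + [0,3],
  ∂[3,5,8] = [5,8] − [3,8] + [3,5].
This gives a 20×10 integer matrix of rank 9; reducing to Smith normal form yields diagonal entries (1,1,1,1,1,1,1,1,1).

The boundary map ∂_3: C_3 → C_2 sends each 3-simplex σ to the alternating sum Σ_i (−1)^i (σ with its i-th vertex removed). For instance
  ∂[0,3,5,8] = [3,5,8] − [0,5,8] + [0,3,8] − [0,3,5].
The resulting 10×1 matrix has rank 1, and its Smith normal form has invariant factors (1).

Reading off H_k = ker ∂_k / im ∂_{k+1}:

  H_2: rank ker ∂_2 − rank ∂_3 = (10 − 9) − 1 = 0, and the invariant factors of ∂_3 are all 1, so H_2 ≅ 0.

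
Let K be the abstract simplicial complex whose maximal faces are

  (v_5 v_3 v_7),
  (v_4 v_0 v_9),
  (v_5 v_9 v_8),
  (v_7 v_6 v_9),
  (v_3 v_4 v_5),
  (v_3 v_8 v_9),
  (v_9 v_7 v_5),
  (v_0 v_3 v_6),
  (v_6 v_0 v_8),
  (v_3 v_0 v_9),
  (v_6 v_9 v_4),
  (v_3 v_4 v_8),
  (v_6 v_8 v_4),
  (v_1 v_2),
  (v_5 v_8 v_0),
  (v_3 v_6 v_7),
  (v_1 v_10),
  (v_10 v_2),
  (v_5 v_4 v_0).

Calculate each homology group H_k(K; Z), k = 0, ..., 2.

Order the vertices as v_0 < v_1 < v_2 < v_3 < v_4 < v_5 < v_6 < v_7 < v_8 < v_9 < v_10. Listing each simplex with vertices in this order, K has dimension 2 with simplices:

  0-simplices (11): [v_0], [v_1], [v_2], [v_3], [v_4], [v_5], [v_6], [v_7], [v_8], [v_9], [v_10]
  1-simplices (27): (27 of them)
  2-simplices (16): (16 of them)

so the chain groups are C_0 ≅ Z^11, C_1 ≅ Z^27, C_2 ≅ Z^16.

The boundary map ∂_1: C_1 → C_0 is given by ∂[p,q] = [q] − [p].
The 11×27 boundary matrix has rank 9 and Smith normal form diag(1,1,1,1,1,1,1,1,1).

The boundary map ∂_2: C_2 → C_1 acts by ∂[p,q,r] = [q,r] − [p,r] + [p,q]. For instance
  ∂[v_6,v_7,v_9] = [v_7,v_9] − [v_6,v_9] + [v_6,v_7],
  ∂[v_3,v_5,v_7] = [v_5,v_7] − [v_3,v_7] + [v_3,v_5].
The resulting 27×16 matrix has rank 15, and its Smith normal form has invariant factors (1,1,1,1,1,1,1,1,1,1,1,1,1,1,1).

From H_k ≅ ker(∂_k) / im(∂_{k+1}) we obtain:

  H_0: rank C_0 − rank ∂_1 = 11 − 9 = 2, and the invariant factors of ∂_1 are all 1, so H_0 = Z^2.
  H_1: rank ker ∂_1 − rank ∂_2 = (27 − 9) − 15 = 3, and the invariant factors of ∂_2 are all 1, so H_1 = Z^3.
  H_2: rank ker ∂_2 − rank ∂_3 = (16 − 15) − 0 = 1, and there is no ∂_3, so H_2 = Z.

H_0 = Z^2,  H_1 = Z^3,  H_2 = Z.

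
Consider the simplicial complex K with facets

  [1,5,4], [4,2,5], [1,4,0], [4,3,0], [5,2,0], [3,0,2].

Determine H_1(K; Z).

H_1 ≅ Z.

Order the vertices as 0 < 1 < 2 < 3 < 4 < 5. Listing each simplex with vertices in this order, K has dimension 2 with simplices:

  0-simplices (6): [0], [1], [2], [3], [4], [5]
  1-simplices (12): [0,1], [0,2], [0,3], [0,4], [0,5], [1,4], [1,5], [2,3], [2,4], [2,5], [3,4], [4,5]
  2-simplices (6): [0,1,4], [0,2,3], [0,2,5], [0,3,4], [1,4,5], [2,4,5]

giving chain groups C_0 ≅ Z^6, C_1 ≅ Z^12, C_2 ≅ Z^6.

∂_1: C_1 → C_0 maps an edge to its endpoints' difference, ∂[p,q] = q − p.
The 6×12 boundary matrix has rank 5 and Smith normal form diag(1,1,1,1,1).

The boundary map ∂_2: C_2 → C_1 maps a triangle to the signed sum of its edges. For instance
  ∂[1,4,5] = [4,5] − [1,5] + [1,4],
  ∂[0,2,5] = [2,5] − [0,5] + [0,2].
This gives a 12×6 integer matrix of rank 6; reducing to Smith normal form yields diagonal entries (1,1,1,1,1,1).

From H_k ≅ ker(∂_k) / im(∂_{k+1}) we obtain:

  H_1: rank ker ∂_1 − rank ∂_2 = (12 − 5) − 6 = 1, and the invariant factors of ∂_2 are all 1, so H_1 ≅ Z.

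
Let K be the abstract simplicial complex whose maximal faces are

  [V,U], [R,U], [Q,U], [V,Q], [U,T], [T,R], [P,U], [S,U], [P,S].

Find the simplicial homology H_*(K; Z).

K has 7 vertices, 9 edges.
rank ∂_0 = 0, rank ∂_1 = 6 ⇒ b_0 = 7 − 0 − 6 = 1; all invariant factors of ∂_1 are 1 so no torsion. So H_0 ≅ Z.
rank ∂_1 = 6, rank ∂_2 = 0 ⇒ b_1 = 9 − 6 − 0 = 3. So H_1 ≅ Z^3.

H_0 ≅ Z,  H_1 ≅ Z^3.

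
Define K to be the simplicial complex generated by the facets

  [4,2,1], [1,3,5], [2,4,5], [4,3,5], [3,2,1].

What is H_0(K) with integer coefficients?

H_0 ≅ Z.

Take the total order 1 < 2 < 3 < 4 < 5 on the vertex set. Then K (dimension 2) consists of the simplices:

  0-simplices (5): [1], [2], [3], [4], [5]
  1-simplices (10): [1,2], [1,3], [1,4], [1,5], [2,3], [2,4], [2,5], [3,4], [3,5], [4,5]
  2-simplices (5): [1,2,3], [1,2,4], [1,3,5], [2,4,5], [3,4,5]

giving chain groups C_0 ≅ Z^5, C_1 ≅ Z^10, C_2 ≅ Z^5.

Boundary ∂_1: C_1 → C_0 sends each edge [p,q] (with p < q) to q − p.
As a 5×10 matrix over Z this has rank 4, with invariant factors (1,1,1,1).

∂_2: C_2 → C_1 acts by ∂[p,q,r] = [q,r] − [p,r] + [p,q]. For instance
  ∂[2,4,5] = [4,5] − [2,5] + [2,4],
  ∂[1,2,3] = [2,3] − [1,3] + [1,2].
This gives a 10×5 integer matrix of rank 5; reducing to Smith normal form yields diagonal entries (1,1,1,1,1).

Reading off H_k = ker ∂_k / im ∂_{k+1}:

  H_0: rank C_0 − rank ∂_1 = 5 − 4 = 1, and the invariant factors of ∂_1 are all 1, so H_0 ≅ Z.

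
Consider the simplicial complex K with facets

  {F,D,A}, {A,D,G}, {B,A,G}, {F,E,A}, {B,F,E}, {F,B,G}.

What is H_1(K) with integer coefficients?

We work with the vertex ordering A < B < D < E < F < G. The simplices of K, each written with vertices in increasing order, are:

  0-simplices (6): A, B, D, E, F, G
  1-simplices (12): AB, AD, AE, AF, AG, BE, BF, BG, DF, DG, EF, FG
  2-simplices (6): ABG, ADF, ADG, AEF, BEF, BFG

Hence C_0 ≅ Z^6, C_1 ≅ Z^12, C_2 ≅ Z^6.

The boundary map ∂_1: C_1 → C_0 sends each edge [p,q] (with p < q) to q − p. For instance
  ∂BG = G − B.
The 6×12 boundary matrix has rank 5 and Smith normal form diag(1,1,1,1,1).

∂_2: C_2 → C_1 maps a triangle to the signed sum of its edges. For instance
  ∂BFG = FG − BG + BF,
  ∂ADG = DG − AG + AD.
As a 12×6 matrix over Z this has rank 6, with invariant factors (1,1,1,1,1,1).

Computing H_k = (kernel of ∂_k) / (image of ∂_{k+1}):

  H_1: rank ker ∂_1 − rank ∂_2 = (12 − 5) − 6 = 1, and the invariant factors of ∂_2 are all 1, so H_1 ≅ Z.

(K is a triangulation of the cylinder S^1 x I.)

H_1 = Z.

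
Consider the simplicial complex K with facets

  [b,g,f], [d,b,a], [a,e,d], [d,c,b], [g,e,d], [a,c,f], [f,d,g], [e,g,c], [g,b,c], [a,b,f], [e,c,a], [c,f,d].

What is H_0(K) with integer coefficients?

Order the vertices as a < b < c < d < e < f < g. Listing each simplex with vertices in this order, K has dimension 2 with simplices:

  0-simplices (7): a, b, c, d, e, f, g
  1-simplices (18): ab, ac, ad, ae, af, bc, bd, bf, bg, cd, ce, cf, cg, de, df, dg, eg, fg
  2-simplices (12): abd, abf, ace, acf, ade, bcd, bcg, bfg, cdf, ceg, deg, dfg

so the chain groups are C_0 ≅ Z^7, C_1 ≅ Z^18, C_2 ≅ Z^12.

∂_1: C_1 → C_0 maps an edge to its endpoints' difference, ∂[p,q] = q − p. For instance
  ∂cg = g − c.
The 7×18 boundary matrix has rank 6 and Smith normal form diag(1,1,1,1,1,1).

∂_2: C_2 → C_1 sends each 2-simplex [p,q,r] to [q,r] − [p,r] + [p,q]. For instance
  ∂deg = eg − dg + de,
  ∂abf = bf − af + ab.
The resulting 18×12 matrix has rank 12, and its Smith normal form has invariant factors (1,1,1,1,1,1,1,1,1,1,1,2).

Now H_k = ker ∂_k / im ∂_{k+1}, so:

  H_0: rank C_0 − rank ∂_1 = 7 − 6 = 1, and the invariant factors of ∂_1 are all 1, so H_0 ≅ Z.

H_0 ≅ Z.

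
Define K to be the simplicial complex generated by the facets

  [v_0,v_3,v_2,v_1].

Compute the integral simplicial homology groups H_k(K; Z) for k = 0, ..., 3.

H_0 ≅ Z,  H_1 = 0,  H_2 = 0,  H_3 = 0.

Fix the vertex order v_0 < v_1 < v_2 < v_3 and write every simplex with vertices in increasing order. Then dim K = 3 and the simplices of K are:

  0-simplices (4): [v_0], [v_1], [v_2], [v_3]
  1-simplices (6): [v_0,v_1], [v_0,v_2], [v_0,v_3], [v_1,v_2], [v_1,v_3], [v_2,v_3]
  2-simplices (4): [v_0,v_1,v_2], [v_0,v_1,v_3], [v_0,v_2,v_3], [v_1,v_2,v_3]
  3-simplices (1): [v_0,v_1,v_2,v_3]

so the chain groups are C_0 ≅ Z^4, C_1 ≅ Z^6, C_2 ≅ Z^4, C_3 ≅ Z^1.

∂_1: C_1 → C_0 maps an edge to its endpoints' difference, ∂[p,q] = q − p. For instance
  ∂[v_1,v_3] = [v_3] − [v_1].
This gives a 4×6 integer matrix of rank 3; reducing to Smith normal form yields diagonal entries (1,1,1).

∂_2: C_2 → C_1 sends each 2-simplex [p,q,r] to [q,r] − [p,r] + [p,q]. For instance
  ∂[v_0,v_1,v_2] = [v_1,v_2] − [v_0,v_2] + [v_0,v_1],
  ∂[v_0,v_1,v_3] = [v_1,v_3] − [v_0,v_3] + [v_0,v_1].
The 6×4 boundary matrix has rank 3 and Smith normal form diag(1,1,1).

The boundary map ∂_3: C_3 → C_2 sends each 3-simplex σ to the alternating sum Σ_i (−1)^i (σ with its i-th vertex removed). For instance
  ∂[v_0,v_1,v_2,v_3] = [v_1,v_2,v_3] − [v_0,v_2,v_3] + [v_0,v_1,v_3] − [v_0,v_1,v_2].
As a 4×1 matrix over Z this has rank 1, with invariant factors (1).

Now H_k = ker ∂_k / im ∂_{k+1}, so:

  H_0: rank C_0 − rank ∂_1 = 4 − 3 = 1, and the invariant factors of ∂_1 are all 1, so H_0 ≅ Z.
  H_1: rank ker ∂_1 − rank ∂_2 = (6 − 3) − 3 = 0, and the invariant factors of ∂_2 are all 1, so H_1 ≅ 0.
  H_2: rank ker ∂_2 − rank ∂_3 = (4 − 3) − 1 = 0, and the invariant factors of ∂_3 are all 1, so H_2 ≅ 0.
  H_3: rank ker ∂_3 − rank ∂_4 = (1 − 1) − 0 = 0, and there is no ∂_4, so H_3 ≅ 0.

As a check, the Euler characteristic is 4 − 6 + 4 − 1 = 1, which agrees with 1 − 0 + 0 − 0 = 1.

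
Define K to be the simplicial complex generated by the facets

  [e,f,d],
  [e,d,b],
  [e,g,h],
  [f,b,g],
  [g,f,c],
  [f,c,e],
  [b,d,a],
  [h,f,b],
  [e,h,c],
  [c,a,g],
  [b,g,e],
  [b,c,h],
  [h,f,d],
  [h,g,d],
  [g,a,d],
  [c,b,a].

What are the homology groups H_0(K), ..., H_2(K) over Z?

We work with the vertex ordering a < b < c < d < e < f < g < h. The simplices of K, each written with vertices in increasing order, are:

  0-simplices (8): a, b, c, d, e, f, g, h
  1-simplices (24): ab, ac, ad, ag, bc, bd, be, bf, bg, bh, ce, cf, cg, ch, de, df, dg, dh, ef, eg, eh, fg, fh, gh
  2-simplices (16): abc, abd, acg, adg, bch, bde, beg, bfg, bfh, cef, ceh, cfg, def, dfh, dgh, egh

giving chain groups C_0 ≅ Z^8, C_1 ≅ Z^24, C_2 ≅ Z^16.

Boundary ∂_1: C_1 → C_0 maps an edge to its endpoints' difference, ∂[p,q] = q − p. For instance
  ∂df = f − d.
This gives a 8×24 integer matrix of rank 7; reducing to Smith normal form yields diagonal entries (1,1,1,1,1,1,1).

The boundary map ∂_2: C_2 → C_1 acts by ∂[p,q,r] = [q,r] − [p,r] + [p,q]. For instance
  ∂egh = gh − eh + eg,
  ∂beg = eg − bg + be.
The 24×16 boundary matrix has rank 15 and Smith normal form diag(1,1,1,1,1,1,1,1,1,1,1,1,1,1,1).

From H_k ≅ ker(∂_k) / im(∂_{k+1}) we obtain:

  H_0: rank C_0 − rank ∂_1 = 8 − 7 = 1, and the invariant factors of ∂_1 are all 1, so H_0 = Z.
  H_1: rank ker ∂_1 − rank ∂_2 = (24 − 7) − 15 = 2, and the invariant factors of ∂_2 are all 1, so H_1 = Z^2.
  H_2: rank ker ∂_2 − rank ∂_3 = (16 − 15) − 0 = 1, and there is no ∂_3, so H_2 = Z.

H_0 ≅ Z,  H_1 ≅ Z^2,  H_2 ≅ Z.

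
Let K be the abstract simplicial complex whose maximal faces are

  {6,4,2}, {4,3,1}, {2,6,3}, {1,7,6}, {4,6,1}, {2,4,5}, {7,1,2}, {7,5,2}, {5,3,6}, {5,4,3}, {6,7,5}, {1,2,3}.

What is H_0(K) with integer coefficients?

Fix the vertex order 1 < 2 < 3 < 4 < 5 < 6 < 7 and write every simplex with vertices in increasing order. Then dim K = 2 and the simplices of K are:

  0-simplices (7): [1], [2], [3], [4], [5], [6], [7]
  1-simplices (18): [1,2], [1,3], [1,4], [1,6], [1,7], [2,3], [2,4], [2,5], [2,6], [2,7], [3,4], [3,5], [3,6], [4,5], [4,6], [5,6], [5,7], [6,7]
  2-simplices (12): [1,2,3], [1,2,7], [1,3,4], [1,4,6], [1,6,7], [2,3,6], [2,4,5], [2,4,6], [2,5,7], [3,4,5], [3,5,6], [5,6,7]

giving chain groups C_0 ≅ Z^7, C_1 ≅ Z^18, C_2 ≅ Z^12.

The boundary map ∂_1: C_1 → C_0 sends each edge [p,q] (with p < q) to q − p. For instance
  ∂[1,6] = [6] − [1].
As a 7×18 matrix over Z this has rank 6, with invariant factors (1,1,1,1,1,1).

Boundary ∂_2: C_2 → C_1 maps a triangle to the signed sum of its edges. For instance
  ∂[2,4,5] = [4,5] − [2,5] + [2,4],
  ∂[2,5,7] = [5,7] − [2,7] + [2,5].
This gives a 18×12 integer matrix of rank 12; reducing to Smith normal form yields diagonal entries (1,1,1,1,1,1,1,1,1,1,1,2).

Computing H_k = (kernel of ∂_k) / (image of ∂_{k+1}):

  H_0: rank C_0 − rank ∂_1 = 7 − 6 = 1, and the invariant factors of ∂_1 are all 1, so H_0 = Z.

H_0 = Z.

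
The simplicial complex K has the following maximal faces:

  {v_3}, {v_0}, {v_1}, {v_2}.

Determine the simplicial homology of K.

H_0 ≅ Z^4.

We work with the vertex ordering v_0 < v_1 < v_2 < v_3. The simplices of K, each written with vertices in increasing order, are:

  0-simplices (4): [v_0], [v_1], [v_2], [v_3]

so the chain groups are C_0 ≅ Z^4.

Reading off H_k = ker ∂_k / im ∂_{k+1}:

  H_0: rank C_0 − rank ∂_1 = 4 − 0 = 4, and there is no ∂_1, so H_0 = Z^4.

(K is a triangulation of a set of 4 points.)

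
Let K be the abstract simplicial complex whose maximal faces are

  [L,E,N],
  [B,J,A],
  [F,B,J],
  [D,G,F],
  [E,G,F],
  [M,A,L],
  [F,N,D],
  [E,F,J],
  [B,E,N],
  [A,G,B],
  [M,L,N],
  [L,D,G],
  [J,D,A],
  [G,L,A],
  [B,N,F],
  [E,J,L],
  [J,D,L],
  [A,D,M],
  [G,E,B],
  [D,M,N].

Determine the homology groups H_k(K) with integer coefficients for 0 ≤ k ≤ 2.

Fix the vertex order A < B < D < E < F < G < J < L < M < N and write every simplex with vertices in increasing order. Then dim K = 2 and the simplices of K are:

  0-simplices (10): A, B, D, E, F, G, J, L, M, N
  1-simplices (30): AB, AD, AG, AJ, AL, AM, BE, BF, BG, BJ, BN, DF, DG, DJ, DL, DM, DN, EF, EG, EJ, EL, EN, FG, FJ, FN, GL, JL, LM, LN, MN
  2-simplices (20): ABG, ABJ, ADJ, ADM, AGL, ALM, BEG, BEN, BFJ, BFN, DFG, DFN, DGL, DJL, DMN, EFG, EFJ, EJL, ELN, LMN

Hence C_0 ≅ Z^10, C_1 ≅ Z^30, C_2 ≅ Z^20.

∂_1: C_1 → C_0 is given by ∂[p,q] = [q] − [p]. For instance
  ∂DL = L − D.
The 10×30 boundary matrix has rank 9 and Smith normal form diag(1,1,1,1,1,1,1,1,1).

∂_2: C_2 → C_1 maps a triangle to the signed sum of its edges. For instance
  ∂ADJ = DJ − AJ + AD,
  ∂AGL = GL − AL + AG.
The 30×20 boundary matrix has rank 20 and Smith normal form diag(1,1,1,1,1,1,1,1,1,1,1,1,1,1,1,1,1,1,1,2).

Reading off H_k = ker ∂_k / im ∂_{k+1}:

  H_0: rank C_0 − rank ∂_1 = 10 − 9 = 1, and the invariant factors of ∂_1 are all 1, so H_0 = Z.
  H_1: rank ker ∂_1 − rank ∂_2 = (30 − 9) − 20 = 1, and ∂_2 has invariant factor 2 > 1, so H_1 = Z ⊕ Z/2Z.
  H_2: rank ker ∂_2 − rank ∂_3 = (20 − 20) − 0 = 0, and there is no ∂_3, so H_2 = 0.

As a check, the Euler characteristic is 10 − 30 + 20 = 0, which agrees with 1 − 1 + 0 = 0.

H_0 ≅ Z,  H_1 ≅ Z ⊕ Z/2Z,  H_2 = 0.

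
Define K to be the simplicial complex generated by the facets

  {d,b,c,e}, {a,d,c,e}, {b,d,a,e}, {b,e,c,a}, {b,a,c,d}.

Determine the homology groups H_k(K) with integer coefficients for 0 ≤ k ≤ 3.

We work with the vertex ordering a < b < c < d < e. The simplices of K, each written with vertices in increasing order, are:

  0-simplices (5): a, b, c, d, e
  1-simplices (10): ab, ac, ad, ae, bc, bd, be, cd, ce, de
  2-simplices (10): abc, abd, abe, acd, ace, ade, bcd, bce, bde, cde
  3-simplices (5): abcd, abce, abde, acde, bcde

giving chain groups C_0 ≅ Z^5, C_1 ≅ Z^10, C_2 ≅ Z^10, C_3 ≅ Z^5.

∂_1: C_1 → C_0 sends each edge [p,q] (with p < q) to q − p.
As a 5×10 matrix over Z this has rank 4, with invariant factors (1,1,1,1).

Boundary ∂_2: C_2 → C_1 sends each 2-simplex [p,q,r] to [q,r] − [p,r] + [p,q]. For instance
  ∂bde = de − be + bd,
  ∂acd = cd − ad + ac.
The resulting 10×10 matrix has rank 6, and its Smith normal form has invariant factors (1,1,1,1,1,1).

∂_3: C_3 → C_2 sends each 3-simplex σ to the alternating sum Σ_i (−1)^i (σ with its i-th vertex removed). For instance
  ∂abcd = bcd − acd + abd − abc,
  ∂bcde = cde − bde + bce − bcd.
This gives a 10×5 integer matrix of rank 4; reducing to Smith normal form yields diagonal entries (1,1,1,1).

Now H_k = ker ∂_k / im ∂_{k+1}, so:

  H_0: rank C_0 − rank ∂_1 = 5 − 4 = 1, and the invariant factors of ∂_1 are all 1, so H_0 ≅ Z.
  H_1: rank ker ∂_1 − rank ∂_2 = (10 − 4) − 6 = 0, and the invariant factors of ∂_2 are all 1, so H_1 ≅ 0.
  H_2: rank ker ∂_2 − rank ∂_3 = (10 − 6) − 4 = 0, and the invariant factors of ∂_3 are all 1, so H_2 ≅ 0.
  H_3: rank ker ∂_3 − rank ∂_4 = (5 − 4) − 0 = 1, and there is no ∂_4, so H_3 ≅ Z.

(K is a triangulation of the 3-sphere S^3.)

H_0 ≅ Z,  H_1 = 0,  H_2 = 0,  H_3 ≅ Z.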